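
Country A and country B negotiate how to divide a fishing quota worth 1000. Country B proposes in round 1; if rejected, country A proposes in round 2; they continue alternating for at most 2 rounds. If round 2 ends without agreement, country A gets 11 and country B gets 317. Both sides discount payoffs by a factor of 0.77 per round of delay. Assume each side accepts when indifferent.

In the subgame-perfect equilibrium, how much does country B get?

474.09

Round 2 (country A proposes): country B gets 317 if talks fail, so country A offers 317 and keeps 683.
Round 1 (country B proposes): country A can get 683 next round, worth 0.77 × 683 = 525.91 now, so country B offers 525.91, keeping 474.09.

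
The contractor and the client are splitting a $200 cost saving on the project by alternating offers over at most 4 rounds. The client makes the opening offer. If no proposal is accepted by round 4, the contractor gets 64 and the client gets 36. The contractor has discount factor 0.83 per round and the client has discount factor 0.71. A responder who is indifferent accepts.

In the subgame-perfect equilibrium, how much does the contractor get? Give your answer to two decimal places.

128.36

Work backward from the last round.
Round 4 (the contractor proposes): the client gets 36 if talks fail, so the contractor offers 36 and keeps 164.
Round 3 (the client proposes): the contractor can get 164 next round, worth 0.83 × 164 = 136.12 now. The client offers 136.12 and keeps 200 − 136.12 = 63.88.
Round 2 (the contractor proposes): the client can get 63.88 next round, worth 0.71 × 63.88 = 45.3548 now; the contractor offers that and keeps 154.6452.
Round 1 (the client proposes): the contractor can get 154.6452 next round, worth 0.83 × 154.6452 = 128.355516 now, so the client offers 128.355516, keeping 71.644484.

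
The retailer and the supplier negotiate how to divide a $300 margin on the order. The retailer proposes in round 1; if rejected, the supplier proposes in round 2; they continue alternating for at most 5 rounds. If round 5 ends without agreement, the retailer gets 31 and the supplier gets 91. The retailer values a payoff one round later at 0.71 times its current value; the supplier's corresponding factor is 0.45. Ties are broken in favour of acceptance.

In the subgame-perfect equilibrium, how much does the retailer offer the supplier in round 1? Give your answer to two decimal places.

Round 5 (the retailer proposes): the supplier gets 91 if talks fail, so the retailer offers 91 and keeps 209.
Round 4 (the supplier proposes): the retailer can get 209 next round, worth 0.71 × 209 = 148.39 now; the supplier offers that and keeps 151.61.
Round 3 (the retailer proposes): the supplier can get 151.61 next round, worth 0.45 × 151.61 = 68.2245 now, so the retailer offers 68.2245, keeping 231.7755.
Round 2 (the supplier proposes): the retailer can get 231.7755 next round, worth 0.71 × 231.7755 = 164.560605 now. The supplier offers 164.560605 and keeps 300 − 164.560605 = 135.439395.
Round 1 (the retailer proposes): the supplier can get 135.439395 next round, worth 0.45 × 135.439395 = 60.94772775 now; the retailer offers that and keeps 239.05227225.

60.95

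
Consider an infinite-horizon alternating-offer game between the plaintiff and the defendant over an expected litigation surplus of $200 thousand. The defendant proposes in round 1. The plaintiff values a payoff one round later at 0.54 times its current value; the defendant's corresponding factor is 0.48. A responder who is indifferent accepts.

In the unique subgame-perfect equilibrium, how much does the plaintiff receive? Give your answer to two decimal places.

When the defendant proposes, the plaintiff accepts any offer worth at least 0.54 times what the plaintiff would get by proposing next round; and vice versa.
This gives x = 200 − 0.54y and y = 200 − 0.48x, where x and y are each side's share when it proposes.
Hence (1 − 0.54·0.48)x = 200(1 − 0.54), i.e. 0.7408·x = 92.
x ≈ 124.1901; the plaintiff's share is 200 − x ≈ 75.8099.

75.81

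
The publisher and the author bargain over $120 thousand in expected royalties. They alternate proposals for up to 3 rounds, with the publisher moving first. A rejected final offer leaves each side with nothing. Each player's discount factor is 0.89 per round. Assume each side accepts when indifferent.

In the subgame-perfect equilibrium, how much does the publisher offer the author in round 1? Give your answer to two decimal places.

By backward induction:
Round 3 (the publisher proposes): rejection yields 0 for the author; the publisher offers 0 and keeps 120.
Round 2 (the author proposes): the publisher can get 120 next round, worth 0.89 × 120 = 106.8 now; the author offers that and keeps 13.2.
Round 1 (the publisher proposes): the author can get 13.2 next round, worth 0.89 × 13.2 = 11.748 now, so the publisher offers 11.748, keeping 108.252.

11.75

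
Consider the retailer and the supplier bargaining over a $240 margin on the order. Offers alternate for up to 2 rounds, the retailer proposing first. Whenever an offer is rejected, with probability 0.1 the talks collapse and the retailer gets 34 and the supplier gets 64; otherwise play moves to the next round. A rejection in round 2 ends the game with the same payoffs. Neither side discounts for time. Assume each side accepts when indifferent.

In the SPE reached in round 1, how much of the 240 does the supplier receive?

Round 2 (the supplier proposes): the retailer gets 34 if talks fail, so the supplier offers 34 and keeps 206.
Round 1 (the retailer proposes): rejecting gives the supplier an expected 0.9 × 206 + 0.1 × 64 = 191.8; the retailer offers that and keeps 48.2.

191.8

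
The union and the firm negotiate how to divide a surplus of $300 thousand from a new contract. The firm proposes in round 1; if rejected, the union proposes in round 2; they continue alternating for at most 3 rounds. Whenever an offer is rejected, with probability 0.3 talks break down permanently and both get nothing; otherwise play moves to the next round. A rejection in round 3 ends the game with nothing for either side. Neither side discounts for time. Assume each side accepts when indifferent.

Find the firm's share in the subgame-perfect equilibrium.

Round 3 (the firm proposes): the union will accept anything ≥ 0, so the firm offers 0 and keeps 300.
Round 2 (the union proposes): rejecting gives the firm an expected 0.7 × 300 = 210; the union offers that and keeps 90.
Round 1 (the firm proposes): rejecting gives the union an expected 0.7 × 90 = 63; the firm offers that and keeps 237.

237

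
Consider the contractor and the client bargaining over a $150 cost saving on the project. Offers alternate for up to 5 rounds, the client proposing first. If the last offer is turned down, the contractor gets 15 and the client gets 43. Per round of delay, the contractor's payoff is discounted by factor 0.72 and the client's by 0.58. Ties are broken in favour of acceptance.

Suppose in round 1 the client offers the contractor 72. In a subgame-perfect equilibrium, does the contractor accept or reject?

Work out the contractor's continuation value if the offer is rejected.
Round 5 (the client proposes): the contractor gets 15 if talks fail, so the client offers 15 and keeps 135.
Round 4 (the contractor proposes): the client can get 135 next round, worth 0.58 × 135 = 78.3 now, so the contractor offers 78.3, keeping 71.7.
Round 3 (the client proposes): the contractor can get 71.7 next round, worth 0.72 × 71.7 = 51.624 now; the client offers that and keeps 98.376.
Round 2 (the contractor proposes): the client can get 98.376 next round, worth 0.58 × 98.376 = 57.05808 now; the contractor offers that and keeps 92.94192.
So by rejecting in round 1, the contractor gets 92.94192 next round, worth 0.72 × 92.94192 = 66.9181824 now.
Offer 72 ≥ 66.9181824, so the contractor accepts.

Accept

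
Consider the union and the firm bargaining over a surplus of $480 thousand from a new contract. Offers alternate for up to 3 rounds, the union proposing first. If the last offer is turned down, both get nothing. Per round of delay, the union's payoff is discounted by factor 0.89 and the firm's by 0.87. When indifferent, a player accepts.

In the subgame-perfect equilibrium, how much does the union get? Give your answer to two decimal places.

434.06

Round 3 (the union proposes): rejection yields 0 for the firm; the union offers 0 and keeps 480.
Round 2 (the firm proposes): the union can get 480 next round, worth 0.89 × 480 = 427.2 now; the firm offers that and keeps 52.8.
Round 1 (the union proposes): the firm can get 52.8 next round, worth 0.87 × 52.8 = 45.936 now, so the union offers 45.936, keeping 434.064.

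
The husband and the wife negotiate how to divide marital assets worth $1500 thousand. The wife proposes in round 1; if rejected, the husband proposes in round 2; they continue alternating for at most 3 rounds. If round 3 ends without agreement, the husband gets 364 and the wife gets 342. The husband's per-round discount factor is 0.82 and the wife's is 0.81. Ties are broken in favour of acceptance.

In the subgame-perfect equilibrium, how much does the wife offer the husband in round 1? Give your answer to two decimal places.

Round 3 (the wife proposes): the husband gets 364 if talks fail, so the wife offers 364 and keeps 1136.
Round 2 (the husband proposes): the wife can get 1136 next round, worth 0.81 × 1136 = 920.16 now; the husband offers that and keeps 579.84.
Round 1 (the wife proposes): the husband can get 579.84 next round, worth 0.82 × 579.84 = 475.4688 now; the wife offers that and keeps 1024.5312.

475.47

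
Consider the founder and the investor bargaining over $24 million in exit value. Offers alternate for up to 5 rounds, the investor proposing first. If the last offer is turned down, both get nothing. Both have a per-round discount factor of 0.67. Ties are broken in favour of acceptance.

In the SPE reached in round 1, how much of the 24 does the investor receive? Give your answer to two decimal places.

Round 5 (the investor proposes): rejection yields 0 for the founder; the investor offers 0 and keeps 24.
Round 4 (the founder proposes): the investor can get 24 next round, worth 0.67 × 24 = 16.08 now. The founder offers 16.08 and keeps 24 − 16.08 = 7.92.
Round 3 (the investor proposes): the founder can get 7.92 next round, worth 0.67 × 7.92 = 5.3064 now, so the investor offers 5.3064, keeping 18.6936.
Round 2 (the founder proposes): the investor can get 18.6936 next round, worth 0.67 × 18.6936 = 12.524712 now. The founder offers 12.524712 and keeps 24 − 12.524712 = 11.475288.
Round 1 (the investor proposes): the founder can get 11.475288 next round, worth 0.67 × 11.475288 = 7.68844296 now; the investor offers that and keeps 16.31155704.

16.31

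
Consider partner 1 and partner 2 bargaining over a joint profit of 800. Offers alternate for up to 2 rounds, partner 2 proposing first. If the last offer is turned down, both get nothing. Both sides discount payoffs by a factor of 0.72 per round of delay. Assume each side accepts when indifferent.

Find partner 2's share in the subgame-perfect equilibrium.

Work backward from the last round.
Round 2 (partner 1 proposes): rejection yields 0 for partner 2; partner 1 offers 0 and keeps 800.
Round 1 (partner 2 proposes): partner 1 can get 800 next round, worth 0.72 × 800 = 576 now; partner 2 offers that and keeps 224.

224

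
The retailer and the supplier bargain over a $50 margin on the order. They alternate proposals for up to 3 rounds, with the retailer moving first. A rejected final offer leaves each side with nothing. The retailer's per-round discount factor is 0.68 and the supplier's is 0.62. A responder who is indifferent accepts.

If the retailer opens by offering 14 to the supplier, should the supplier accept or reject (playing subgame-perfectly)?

Work out the supplier's continuation value if the offer is rejected.
Round 3 (the retailer proposes): the supplier will accept anything ≥ 0, so the retailer offers 0 and keeps 50.
Round 2 (the supplier proposes): the retailer can get 50 next round, worth 0.68 × 50 = 34 now, so the supplier offers 34, keeping 16.
So by rejecting in round 1, the supplier gets 16 next round, worth 0.62 × 16 = 9.92 now.
Offer 14 ≥ 9.92, so the supplier accepts.

Accept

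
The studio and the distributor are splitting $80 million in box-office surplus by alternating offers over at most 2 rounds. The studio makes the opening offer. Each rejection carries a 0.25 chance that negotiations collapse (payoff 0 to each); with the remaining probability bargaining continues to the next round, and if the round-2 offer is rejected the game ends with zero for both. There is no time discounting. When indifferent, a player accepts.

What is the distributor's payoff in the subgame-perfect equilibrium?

Round 2 (the distributor proposes): rejection yields 0 for the studio; the distributor offers 0 and keeps 80.
Round 1 (the studio proposes): rejecting gives the distributor an expected 0.75 × 80 = 60; the studio offers that and keeps 20.

60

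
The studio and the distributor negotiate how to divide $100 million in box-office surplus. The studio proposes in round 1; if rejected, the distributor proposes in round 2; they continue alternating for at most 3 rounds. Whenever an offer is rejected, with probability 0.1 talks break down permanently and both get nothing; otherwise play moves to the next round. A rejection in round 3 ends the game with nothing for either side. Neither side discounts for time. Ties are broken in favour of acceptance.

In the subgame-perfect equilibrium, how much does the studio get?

91

By backward induction:
Round 3 (the studio proposes): rejection yields 0 for the distributor; the studio offers 0 and keeps 100.
Round 2 (the distributor proposes): rejecting gives the studio an expected 0.9 × 100 = 90; the distributor offers that and keeps 10.
Round 1 (the studio proposes): rejecting gives the distributor an expected 0.9 × 10 = 9; the studio offers that and keeps 91.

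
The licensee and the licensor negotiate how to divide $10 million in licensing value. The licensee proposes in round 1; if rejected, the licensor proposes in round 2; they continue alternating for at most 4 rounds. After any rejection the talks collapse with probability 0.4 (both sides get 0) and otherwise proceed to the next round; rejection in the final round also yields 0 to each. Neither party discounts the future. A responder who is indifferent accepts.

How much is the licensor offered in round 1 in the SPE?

4.56

By backward induction:
Round 4 (the licensor proposes): rejection yields 0 for the licensee; the licensor offers 0 and keeps 10.
Round 3 (the licensee proposes): rejecting gives the licensor an expected 0.6 × 10 = 6. The licensee offers 6 and keeps 10 − 6 = 4.
Round 2 (the licensor proposes): rejecting gives the licensee an expected 0.6 × 4 = 2.4, so the licensor offers 2.4, keeping 7.6.
Round 1 (the licensee proposes): rejecting gives the licensor an expected 0.6 × 7.6 = 4.56, so the licensee offers 4.56, keeping 5.44.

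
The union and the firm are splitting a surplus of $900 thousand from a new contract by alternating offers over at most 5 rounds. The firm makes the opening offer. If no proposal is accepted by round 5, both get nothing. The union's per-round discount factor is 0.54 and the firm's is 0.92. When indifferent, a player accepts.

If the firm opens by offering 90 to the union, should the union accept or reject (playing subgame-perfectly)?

Round 5 (the firm proposes): the union will accept anything ≥ 0, so the firm offers 0 and keeps 900.
Round 4 (the union proposes): the firm can get 900 next round, worth 0.92 × 900 = 828 now; the union offers that and keeps 72.
Round 3 (the firm proposes): the union can get 72 next round, worth 0.54 × 72 = 38.88 now; the firm offers that and keeps 861.12.
Round 2 (the union proposes): the firm can get 861.12 next round, worth 0.92 × 861.12 = 792.2304 now. The union offers 792.2304 and keeps 900 − 792.2304 = 107.7696.
So by rejecting in round 1, the union gets 107.7696 next round, worth 0.54 × 107.7696 = 58.195584 now.
Offer 90 ≥ 58.195584, so the union accepts.

Accept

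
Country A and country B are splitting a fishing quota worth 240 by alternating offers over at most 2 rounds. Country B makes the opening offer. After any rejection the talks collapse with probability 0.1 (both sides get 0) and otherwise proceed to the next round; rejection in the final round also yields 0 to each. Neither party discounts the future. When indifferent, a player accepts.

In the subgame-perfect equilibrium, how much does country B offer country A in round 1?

216

By backward induction:
Round 2 (country A proposes): country B will accept anything ≥ 0, so country A offers 0 and keeps 240.
Round 1 (country B proposes): rejecting gives country A an expected 0.9 × 240 = 216. Country B offers 216 and keeps 240 − 216 = 24.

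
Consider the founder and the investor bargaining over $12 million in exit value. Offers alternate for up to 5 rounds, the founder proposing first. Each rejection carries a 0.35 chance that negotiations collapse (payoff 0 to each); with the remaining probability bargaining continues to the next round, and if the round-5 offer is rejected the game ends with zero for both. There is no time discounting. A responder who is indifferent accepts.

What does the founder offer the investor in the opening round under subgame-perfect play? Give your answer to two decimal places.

3.88

Round 5 (the founder proposes): the investor will accept anything ≥ 0, so the founder offers 0 and keeps 12.
Round 4 (the investor proposes): rejecting gives the founder an expected 0.65 × 12 = 7.8; the investor offers that and keeps 4.2.
Round 3 (the founder proposes): rejecting gives the investor an expected 0.65 × 4.2 = 2.73. The founder offers 2.73 and keeps 12 − 2.73 = 9.27.
Round 2 (the investor proposes): rejecting gives the founder an expected 0.65 × 9.27 = 6.0255, so the investor offers 6.0255, keeping 5.9745.
Round 1 (the founder proposes): rejecting gives the investor an expected 0.65 × 5.9745 = 3.883425, so the founder offers 3.883425, keeping 8.116575.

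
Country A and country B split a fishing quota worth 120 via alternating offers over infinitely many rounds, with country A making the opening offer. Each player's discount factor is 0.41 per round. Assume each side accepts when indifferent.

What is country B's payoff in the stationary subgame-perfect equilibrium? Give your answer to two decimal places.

34.89

Let x be country A's share when country A proposes and y be country B's share when country B proposes.
Country B accepts iff offered ≥ 0.41·y, so x = 120 − 0.41y. Symmetrically y = 120 − 0.41x.
Substituting: x = 120 − 0.41(120 − 0.41x), giving x(1 − 0.41·0.41) = 120(1 − 0.41).
So x = 120 × 0.59 / 0.8319 ≈ 85.1064, and country B receives 120 − x ≈ 34.8936.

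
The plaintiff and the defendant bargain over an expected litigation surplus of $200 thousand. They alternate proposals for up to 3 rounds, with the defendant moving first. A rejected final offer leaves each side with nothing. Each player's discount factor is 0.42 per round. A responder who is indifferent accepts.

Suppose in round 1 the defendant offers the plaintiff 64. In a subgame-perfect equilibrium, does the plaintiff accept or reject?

Accept

Round 3 (the defendant proposes): the plaintiff will accept anything ≥ 0, so the defendant offers 0 and keeps 200.
Round 2 (the plaintiff proposes): the defendant can get 200 next round, worth 0.42 × 200 = 84 now, so the plaintiff offers 84, keeping 116.
So by rejecting in round 1, the plaintiff gets 116 next round, worth 0.42 × 116 = 48.72 now.
Offer 64 ≥ 48.72, so the plaintiff accepts.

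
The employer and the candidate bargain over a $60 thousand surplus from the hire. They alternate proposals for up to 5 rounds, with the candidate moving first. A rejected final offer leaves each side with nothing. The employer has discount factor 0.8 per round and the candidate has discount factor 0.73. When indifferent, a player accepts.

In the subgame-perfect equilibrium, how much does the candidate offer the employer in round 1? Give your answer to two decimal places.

Work backward from the last round.
Round 5 (the candidate proposes): the employer will accept anything ≥ 0, so the candidate offers 0 and keeps 60.
Round 4 (the employer proposes): the candidate can get 60 next round, worth 0.73 × 60 = 43.8 now, so the employer offers 43.8, keeping 16.2.
Round 3 (the candidate proposes): the employer can get 16.2 next round, worth 0.8 × 16.2 = 12.96 now; the candidate offers that and keeps 47.04.
Round 2 (the employer proposes): the candidate can get 47.04 next round, worth 0.73 × 47.04 = 34.3392 now. The employer offers 34.3392 and keeps 60 − 34.3392 = 25.6608.
Round 1 (the candidate proposes): the employer can get 25.6608 next round, worth 0.8 × 25.6608 = 20.52864 now, so the candidate offers 20.52864, keeping 39.47136.

20.53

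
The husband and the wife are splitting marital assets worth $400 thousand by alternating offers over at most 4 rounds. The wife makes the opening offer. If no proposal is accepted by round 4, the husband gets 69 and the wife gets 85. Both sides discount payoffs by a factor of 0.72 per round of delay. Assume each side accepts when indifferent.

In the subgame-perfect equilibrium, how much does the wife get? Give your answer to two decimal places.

Round 4 (the husband proposes): the wife gets 85 if talks fail, so the husband offers 85 and keeps 315.
Round 3 (the wife proposes): the husband can get 315 next round, worth 0.72 × 315 = 226.8 now; the wife offers that and keeps 173.2.
Round 2 (the husband proposes): the wife can get 173.2 next round, worth 0.72 × 173.2 = 124.704 now, so the husband offers 124.704, keeping 275.296.
Round 1 (the wife proposes): the husband can get 275.296 next round, worth 0.72 × 275.296 = 198.21312 now, so the wife offers 198.21312, keeping 201.78688.

201.79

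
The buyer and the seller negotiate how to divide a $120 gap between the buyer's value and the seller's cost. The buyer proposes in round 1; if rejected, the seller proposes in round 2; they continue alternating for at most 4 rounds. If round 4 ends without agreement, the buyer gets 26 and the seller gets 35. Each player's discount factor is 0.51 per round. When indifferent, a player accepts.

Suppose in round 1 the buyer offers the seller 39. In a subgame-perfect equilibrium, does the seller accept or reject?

Round 4 (the seller proposes): the buyer gets 26 if talks fail, so the seller offers 26 and keeps 94.
Round 3 (the buyer proposes): the seller can get 94 next round, worth 0.51 × 94 = 47.94 now; the buyer offers that and keeps 72.06.
Round 2 (the seller proposes): the buyer can get 72.06 next round, worth 0.51 × 72.06 = 36.7506 now. The seller offers 36.7506 and keeps 120 − 36.7506 = 83.2494.
So by rejecting in round 1, the seller gets 83.2494 next round, worth 0.51 × 83.2494 = 42.457194 now.
Offer 39 < 42.457194, so the seller rejects.

Reject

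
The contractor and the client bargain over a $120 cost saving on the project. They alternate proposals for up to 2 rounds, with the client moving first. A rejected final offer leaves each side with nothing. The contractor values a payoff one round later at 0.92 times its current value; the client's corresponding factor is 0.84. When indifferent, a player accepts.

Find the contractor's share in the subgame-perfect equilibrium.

Round 2 (the contractor proposes): the client will accept anything ≥ 0, so the contractor offers 0 and keeps 120.
Round 1 (the client proposes): the contractor can get 120 next round, worth 0.92 × 120 = 110.4 now, so the client offers 110.4, keeping 9.6.

110.4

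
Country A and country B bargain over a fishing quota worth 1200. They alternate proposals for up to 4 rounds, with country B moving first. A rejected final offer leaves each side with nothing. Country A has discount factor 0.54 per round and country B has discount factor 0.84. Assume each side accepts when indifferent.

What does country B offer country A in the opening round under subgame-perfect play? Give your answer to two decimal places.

Round 4 (country A proposes): country B will accept anything ≥ 0, so country A offers 0 and keeps 1200.
Round 3 (country B proposes): country A can get 1200 next round, worth 0.54 × 1200 = 648 now, so country B offers 648, keeping 552.
Round 2 (country A proposes): country B can get 552 next round, worth 0.84 × 552 = 463.68 now. Country A offers 463.68 and keeps 1200 − 463.68 = 736.32.
Round 1 (country B proposes): country A can get 736.32 next round, worth 0.54 × 736.32 = 397.6128 now, so country B offers 397.6128, keeping 802.3872.

397.61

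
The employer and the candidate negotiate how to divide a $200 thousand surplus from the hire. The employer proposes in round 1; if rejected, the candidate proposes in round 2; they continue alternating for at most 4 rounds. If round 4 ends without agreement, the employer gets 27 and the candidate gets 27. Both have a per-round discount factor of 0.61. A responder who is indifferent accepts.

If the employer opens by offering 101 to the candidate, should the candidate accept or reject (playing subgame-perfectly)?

Round 4 (the candidate proposes): the employer gets 27 if talks fail, so the candidate offers 27 and keeps 173.
Round 3 (the employer proposes): the candidate can get 173 next round, worth 0.61 × 173 = 105.53 now; the employer offers that and keeps 94.47.
Round 2 (the candidate proposes): the employer can get 94.47 next round, worth 0.61 × 94.47 = 57.6267 now; the candidate offers that and keeps 142.3733.
So by rejecting in round 1, the candidate gets 142.3733 next round, worth 0.61 × 142.3733 = 86.847713 now.
Offer 101 ≥ 86.847713, so the candidate accepts.

Accept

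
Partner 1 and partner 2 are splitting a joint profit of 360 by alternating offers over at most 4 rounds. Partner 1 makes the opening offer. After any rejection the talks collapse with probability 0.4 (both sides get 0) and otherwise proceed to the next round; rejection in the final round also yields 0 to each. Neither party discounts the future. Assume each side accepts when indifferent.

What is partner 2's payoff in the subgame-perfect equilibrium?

164.16

By backward induction:
Round 4 (partner 2 proposes): rejection yields 0 for partner 1; partner 2 offers 0 and keeps 360.
Round 3 (partner 1 proposes): rejecting gives partner 2 an expected 0.6 × 360 = 216; partner 1 offers that and keeps 144.
Round 2 (partner 2 proposes): rejecting gives partner 1 an expected 0.6 × 144 = 86.4, so partner 2 offers 86.4, keeping 273.6.
Round 1 (partner 1 proposes): rejecting gives partner 2 an expected 0.6 × 273.6 = 164.16; partner 1 offers that and keeps 195.84.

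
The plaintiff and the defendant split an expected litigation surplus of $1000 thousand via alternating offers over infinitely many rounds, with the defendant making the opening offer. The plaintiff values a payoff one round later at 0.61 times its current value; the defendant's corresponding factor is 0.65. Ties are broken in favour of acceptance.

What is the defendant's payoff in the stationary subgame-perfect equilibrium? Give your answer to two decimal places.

In a stationary SPE each proposer offers the other exactly their discounted continuation value.
If the defendant keeps x when proposing and the plaintiff keeps y when proposing, then x = 1000 − 0.61y and y = 1000 − 0.65x.
Solving: x = 1000(1 − 0.61) / (1 − 0.65·0.61) = 390 / 0.6035 ≈ 646.2303.
The plaintiff gets 1000 − 646.2303 ≈ 353.7697.

646.23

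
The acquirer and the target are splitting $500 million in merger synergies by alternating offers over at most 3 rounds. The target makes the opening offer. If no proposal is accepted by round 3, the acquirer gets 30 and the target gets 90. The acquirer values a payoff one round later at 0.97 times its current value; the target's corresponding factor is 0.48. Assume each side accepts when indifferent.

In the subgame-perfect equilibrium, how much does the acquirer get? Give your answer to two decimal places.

Round 3 (the target proposes): the acquirer gets 30 if talks fail, so the target offers 30 and keeps 470.
Round 2 (the acquirer proposes): the target can get 470 next round, worth 0.48 × 470 = 225.6 now, so the acquirer offers 225.6, keeping 274.4.
Round 1 (the target proposes): the acquirer can get 274.4 next round, worth 0.97 × 274.4 = 266.168 now. The target offers 266.168 and keeps 500 − 266.168 = 233.832.

266.17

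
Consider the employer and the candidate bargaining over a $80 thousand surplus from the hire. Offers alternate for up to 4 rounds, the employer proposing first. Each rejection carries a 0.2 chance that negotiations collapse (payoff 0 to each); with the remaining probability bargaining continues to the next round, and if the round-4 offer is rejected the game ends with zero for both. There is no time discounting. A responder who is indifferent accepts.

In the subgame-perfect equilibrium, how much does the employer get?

26.24

By backward induction:
Round 4 (the candidate proposes): rejection yields 0 for the employer; the candidate offers 0 and keeps 80.
Round 3 (the employer proposes): rejecting gives the candidate an expected 0.8 × 80 = 64. The employer offers 64 and keeps 80 − 64 = 16.
Round 2 (the candidate proposes): rejecting gives the employer an expected 0.8 × 16 = 12.8. The candidate offers 12.8 and keeps 80 − 12.8 = 67.2.
Round 1 (the employer proposes): rejecting gives the candidate an expected 0.8 × 67.2 = 53.76, so the employer offers 53.76, keeping 26.24.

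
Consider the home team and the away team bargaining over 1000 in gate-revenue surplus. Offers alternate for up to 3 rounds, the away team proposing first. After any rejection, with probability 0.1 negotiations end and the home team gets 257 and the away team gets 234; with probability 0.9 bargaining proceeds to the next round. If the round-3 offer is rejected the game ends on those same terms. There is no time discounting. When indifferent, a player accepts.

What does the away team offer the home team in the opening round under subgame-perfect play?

302.81

By backward induction:
Round 3 (the away team proposes): the home team gets 257 if talks fail, so the away team offers 257 and keeps 743.
Round 2 (the home team proposes): rejecting gives the away team an expected 0.9 × 743 + 0.1 × 234 = 692.1, so the home team offers 692.1, keeping 307.9.
Round 1 (the away team proposes): rejecting gives the home team an expected 0.9 × 307.9 + 0.1 × 257 = 302.81. The away team offers 302.81 and keeps 1000 − 302.81 = 697.19.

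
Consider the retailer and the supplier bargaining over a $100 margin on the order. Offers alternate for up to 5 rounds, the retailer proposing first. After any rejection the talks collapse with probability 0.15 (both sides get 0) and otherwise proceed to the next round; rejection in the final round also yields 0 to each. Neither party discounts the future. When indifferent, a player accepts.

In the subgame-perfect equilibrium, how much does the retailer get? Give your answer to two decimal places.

78.04

Round 5 (the retailer proposes): rejection yields 0 for the supplier; the retailer offers 0 and keeps 100.
Round 4 (the supplier proposes): rejecting gives the retailer an expected 0.85 × 100 = 85; the supplier offers that and keeps 15.
Round 3 (the retailer proposes): rejecting gives the supplier an expected 0.85 × 15 = 12.75. The retailer offers 12.75 and keeps 100 − 12.75 = 87.25.
Round 2 (the supplier proposes): rejecting gives the retailer an expected 0.85 × 87.25 = 74.1625. The supplier offers 74.1625 and keeps 100 − 74.1625 = 25.8375.
Round 1 (the retailer proposes): rejecting gives the supplier an expected 0.85 × 25.8375 = 21.961875, so the retailer offers 21.961875, keeping 78.038125.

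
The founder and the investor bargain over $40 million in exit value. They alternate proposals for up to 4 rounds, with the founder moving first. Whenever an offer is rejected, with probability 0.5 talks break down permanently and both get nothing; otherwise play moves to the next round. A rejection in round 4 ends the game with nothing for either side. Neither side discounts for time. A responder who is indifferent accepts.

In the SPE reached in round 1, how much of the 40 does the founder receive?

25

Round 4 (the investor proposes): the founder will accept anything ≥ 0, so the investor offers 0 and keeps 40.
Round 3 (the founder proposes): rejecting gives the investor an expected 0.5 × 40 = 20. The founder offers 20 and keeps 40 − 20 = 20.
Round 2 (the investor proposes): rejecting gives the founder an expected 0.5 × 20 = 10; the investor offers that and keeps 30.
Round 1 (the founder proposes): rejecting gives the investor an expected 0.5 × 30 = 15; the founder offers that and keeps 25.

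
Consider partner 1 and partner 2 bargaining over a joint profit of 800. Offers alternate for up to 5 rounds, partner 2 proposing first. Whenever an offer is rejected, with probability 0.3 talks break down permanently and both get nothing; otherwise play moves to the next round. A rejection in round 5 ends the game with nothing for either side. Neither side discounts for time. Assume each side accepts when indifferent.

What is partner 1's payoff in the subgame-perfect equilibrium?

Round 5 (partner 2 proposes): rejection yields 0 for partner 1; partner 2 offers 0 and keeps 800.
Round 4 (partner 1 proposes): rejecting gives partner 2 an expected 0.7 × 800 = 560; partner 1 offers that and keeps 240.
Round 3 (partner 2 proposes): rejecting gives partner 1 an expected 0.7 × 240 = 168. Partner 2 offers 168 and keeps 800 − 168 = 632.
Round 2 (partner 1 proposes): rejecting gives partner 2 an expected 0.7 × 632 = 442.4, so partner 1 offers 442.4, keeping 357.6.
Round 1 (partner 2 proposes): rejecting gives partner 1 an expected 0.7 × 357.6 = 250.32, so partner 2 offers 250.32, keeping 549.68.

250.32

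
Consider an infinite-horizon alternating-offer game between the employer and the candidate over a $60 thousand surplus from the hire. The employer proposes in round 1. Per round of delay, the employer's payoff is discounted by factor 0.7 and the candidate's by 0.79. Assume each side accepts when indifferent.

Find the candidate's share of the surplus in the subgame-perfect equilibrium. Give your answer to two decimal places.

31.81

In a stationary SPE each proposer offers the other exactly their discounted continuation value.
If the employer keeps x when proposing and the candidate keeps y when proposing, then x = 60 − 0.79y and y = 60 − 0.7x.
Solving: x = 60(1 − 0.79) / (1 − 0.7·0.79) = 12.6 / 0.447 ≈ 28.1879.
The candidate gets 60 − 28.1879 ≈ 31.8121.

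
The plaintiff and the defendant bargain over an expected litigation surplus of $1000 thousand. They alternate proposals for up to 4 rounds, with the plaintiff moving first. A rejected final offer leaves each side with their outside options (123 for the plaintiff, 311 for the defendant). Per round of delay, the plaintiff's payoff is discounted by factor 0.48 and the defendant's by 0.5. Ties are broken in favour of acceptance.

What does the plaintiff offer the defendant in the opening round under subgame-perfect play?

365.24

Round 4 (the defendant proposes): the plaintiff gets 123 if talks fail, so the defendant offers 123 and keeps 877.
Round 3 (the plaintiff proposes): the defendant can get 877 next round, worth 0.5 × 877 = 438.5 now; the plaintiff offers that and keeps 561.5.
Round 2 (the defendant proposes): the plaintiff can get 561.5 next round, worth 0.48 × 561.5 = 269.52 now; the defendant offers that and keeps 730.48.
Round 1 (the plaintiff proposes): the defendant can get 730.48 next round, worth 0.5 × 730.48 = 365.24 now, so the plaintiff offers 365.24, keeping 634.76.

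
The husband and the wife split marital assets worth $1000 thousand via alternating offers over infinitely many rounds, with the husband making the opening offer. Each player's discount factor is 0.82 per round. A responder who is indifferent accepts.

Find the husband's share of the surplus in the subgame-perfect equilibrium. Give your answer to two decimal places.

Let x be the husband's share when the husband proposes and y be the wife's share when the wife proposes.
The wife accepts iff offered ≥ 0.82·y, so x = 1000 − 0.82y. Symmetrically y = 1000 − 0.82x.
Substituting: x = 1000 − 0.82(1000 − 0.82x), giving x(1 − 0.82·0.82) = 1000(1 − 0.82).
So x = 1000 × 0.18 / 0.3276 ≈ 549.4505, and the wife receives 1000 − x ≈ 450.5495.

549.45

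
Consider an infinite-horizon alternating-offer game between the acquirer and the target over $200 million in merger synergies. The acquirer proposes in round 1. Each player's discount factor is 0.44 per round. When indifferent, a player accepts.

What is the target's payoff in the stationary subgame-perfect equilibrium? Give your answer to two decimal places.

When the acquirer proposes, the target accepts any offer worth at least 0.44 times what the target would get by proposing next round; and vice versa.
This gives x = 200 − 0.44y and y = 200 − 0.44x, where x and y are each side's share when it proposes.
Hence (1 − 0.44·0.44)x = 200(1 − 0.44), i.e. 0.8064·x = 112.
x ≈ 138.8889; the target's share is 200 − x ≈ 61.1111.

61.11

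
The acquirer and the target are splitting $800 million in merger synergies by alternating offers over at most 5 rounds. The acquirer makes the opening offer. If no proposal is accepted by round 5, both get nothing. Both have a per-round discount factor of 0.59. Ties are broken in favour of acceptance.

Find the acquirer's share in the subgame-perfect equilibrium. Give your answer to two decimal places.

Round 5 (the acquirer proposes): rejection yields 0 for the target; the acquirer offers 0 and keeps 800.
Round 4 (the target proposes): the acquirer can get 800 next round, worth 0.59 × 800 = 472 now. The target offers 472 and keeps 800 − 472 = 328.
Round 3 (the acquirer proposes): the target can get 328 next round, worth 0.59 × 328 = 193.52 now, so the acquirer offers 193.52, keeping 606.48.
Round 2 (the target proposes): the acquirer can get 606.48 next round, worth 0.59 × 606.48 = 357.8232 now. The target offers 357.8232 and keeps 800 − 357.8232 = 442.1768.
Round 1 (the acquirer proposes): the target can get 442.1768 next round, worth 0.59 × 442.1768 = 260.884312 now. The acquirer offers 260.884312 and keeps 800 − 260.884312 = 539.115688.

539.12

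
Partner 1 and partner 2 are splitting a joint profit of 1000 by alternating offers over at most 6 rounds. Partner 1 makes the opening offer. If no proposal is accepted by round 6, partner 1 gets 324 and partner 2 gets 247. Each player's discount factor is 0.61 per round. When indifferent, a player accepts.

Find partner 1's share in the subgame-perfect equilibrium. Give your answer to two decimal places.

Round 6 (partner 2 proposes): partner 1 gets 324 if talks fail, so partner 2 offers 324 and keeps 676.
Round 5 (partner 1 proposes): partner 2 can get 676 next round, worth 0.61 × 676 = 412.36 now, so partner 1 offers 412.36, keeping 587.64.
Round 4 (partner 2 proposes): partner 1 can get 587.64 next round, worth 0.61 × 587.64 = 358.4604 now. Partner 2 offers 358.4604 and keeps 1000 − 358.4604 = 641.5396.
Round 3 (partner 1 proposes): partner 2 can get 641.5396 next round, worth 0.61 × 641.5396 = 391.339156 now, so partner 1 offers 391.339156, keeping 608.660844.
Round 2 (partner 2 proposes): partner 1 can get 608.660844 next round, worth 0.61 × 608.660844 = 371.28311484 now; partner 2 offers that and keeps 628.71688516.
Round 1 (partner 1 proposes): partner 2 can get 628.71688516 next round, worth 0.61 × 628.71688516 = 383.5172999476 now, so partner 1 offers 383.5172999476, keeping 616.4827000524.

616.48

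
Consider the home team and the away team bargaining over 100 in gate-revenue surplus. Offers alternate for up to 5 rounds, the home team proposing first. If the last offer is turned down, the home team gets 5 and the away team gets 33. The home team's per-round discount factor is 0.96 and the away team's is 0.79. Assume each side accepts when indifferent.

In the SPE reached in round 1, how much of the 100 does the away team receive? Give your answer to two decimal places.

Round 5 (the home team proposes): the away team gets 33 if talks fail, so the home team offers 33 and keeps 67.
Round 4 (the away team proposes): the home team can get 67 next round, worth 0.96 × 67 = 64.32 now; the away team offers that and keeps 35.68.
Round 3 (the home team proposes): the away team can get 35.68 next round, worth 0.79 × 35.68 = 28.1872 now. The home team offers 28.1872 and keeps 100 − 28.1872 = 71.8128.
Round 2 (the away team proposes): the home team can get 71.8128 next round, worth 0.96 × 71.8128 = 68.940288 now, so the away team offers 68.940288, keeping 31.059712.
Round 1 (the home team proposes): the away team can get 31.059712 next round, worth 0.79 × 31.059712 = 24.53717248 now. The home team offers 24.53717248 and keeps 100 − 24.53717248 = 75.46282752.

24.54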